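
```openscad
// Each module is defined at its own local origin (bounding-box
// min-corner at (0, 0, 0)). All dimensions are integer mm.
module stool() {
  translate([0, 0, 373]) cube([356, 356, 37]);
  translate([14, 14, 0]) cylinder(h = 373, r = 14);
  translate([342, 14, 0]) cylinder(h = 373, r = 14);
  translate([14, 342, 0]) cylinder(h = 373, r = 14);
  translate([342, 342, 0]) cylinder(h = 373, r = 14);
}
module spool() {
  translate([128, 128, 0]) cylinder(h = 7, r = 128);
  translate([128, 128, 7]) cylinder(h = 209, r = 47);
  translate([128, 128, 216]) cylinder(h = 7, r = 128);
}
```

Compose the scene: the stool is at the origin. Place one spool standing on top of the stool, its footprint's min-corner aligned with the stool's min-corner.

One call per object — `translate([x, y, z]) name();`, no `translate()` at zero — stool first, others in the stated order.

stool();
translate([0, 0, 410]) spool();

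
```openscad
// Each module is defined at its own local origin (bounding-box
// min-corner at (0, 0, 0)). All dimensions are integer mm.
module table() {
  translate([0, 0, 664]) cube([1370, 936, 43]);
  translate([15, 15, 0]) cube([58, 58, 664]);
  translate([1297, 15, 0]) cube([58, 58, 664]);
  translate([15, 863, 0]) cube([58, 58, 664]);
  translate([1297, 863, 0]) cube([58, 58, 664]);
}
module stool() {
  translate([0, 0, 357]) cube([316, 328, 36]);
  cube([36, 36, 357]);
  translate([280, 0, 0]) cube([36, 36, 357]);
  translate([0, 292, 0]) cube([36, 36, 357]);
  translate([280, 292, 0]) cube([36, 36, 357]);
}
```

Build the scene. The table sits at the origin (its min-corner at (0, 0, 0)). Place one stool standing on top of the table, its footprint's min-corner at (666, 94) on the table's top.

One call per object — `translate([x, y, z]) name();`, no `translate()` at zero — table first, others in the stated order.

table();
translate([666, 94, 707]) stool();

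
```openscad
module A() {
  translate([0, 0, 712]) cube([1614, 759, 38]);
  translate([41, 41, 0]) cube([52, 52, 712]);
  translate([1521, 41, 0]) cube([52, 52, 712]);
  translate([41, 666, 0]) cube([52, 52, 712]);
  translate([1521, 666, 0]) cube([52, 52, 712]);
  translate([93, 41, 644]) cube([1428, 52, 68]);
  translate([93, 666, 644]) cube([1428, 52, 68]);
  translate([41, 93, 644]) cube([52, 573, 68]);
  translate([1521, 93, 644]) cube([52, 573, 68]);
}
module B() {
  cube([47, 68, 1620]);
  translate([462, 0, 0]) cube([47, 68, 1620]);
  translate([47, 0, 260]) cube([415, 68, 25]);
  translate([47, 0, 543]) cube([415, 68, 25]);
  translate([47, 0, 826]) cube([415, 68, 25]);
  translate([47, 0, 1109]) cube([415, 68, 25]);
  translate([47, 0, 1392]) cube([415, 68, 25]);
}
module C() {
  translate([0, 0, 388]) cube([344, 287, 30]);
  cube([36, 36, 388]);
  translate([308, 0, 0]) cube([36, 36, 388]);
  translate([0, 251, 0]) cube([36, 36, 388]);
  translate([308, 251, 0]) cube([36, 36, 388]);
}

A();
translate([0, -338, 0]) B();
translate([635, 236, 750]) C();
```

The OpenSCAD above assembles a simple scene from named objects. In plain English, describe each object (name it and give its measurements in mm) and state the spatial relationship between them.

A is a rectangular dining table. The top is 1614×759×38 mm with its upper surface at z = 750 mm. It stands on four 52×52 mm square legs, each inset 41 mm from the nearest pair of top edges, running from the floor to the underside of the top. Four apron rails, 52 mm thick and 68 mm tall, run between adjacent legs with their top edges flush with the underside of the top and their outer faces flush with the legs' outer faces.

B is a wooden ladder with two side rails of 47×68 mm section and 1620 mm height, set 509 mm apart overall. Between them run 5 rectangular rungs (68 mm deep, 25 mm thick), front faces flush with the rails' −y face. The bottom of the first rung is 260 mm above the floor and each subsequent rung is 283 mm higher than the one below.

C is a four-legged stool. The seat is a 344×287×30 mm slab whose top surface is at z = 418 mm; four square legs, each 36×36 mm in cross-section, run from the floor (z = 0) to the underside of the seat, each flush with a corner of the seat.

The ladder is on the floor beside the table on its −y side. The stool is on top of the table, centred.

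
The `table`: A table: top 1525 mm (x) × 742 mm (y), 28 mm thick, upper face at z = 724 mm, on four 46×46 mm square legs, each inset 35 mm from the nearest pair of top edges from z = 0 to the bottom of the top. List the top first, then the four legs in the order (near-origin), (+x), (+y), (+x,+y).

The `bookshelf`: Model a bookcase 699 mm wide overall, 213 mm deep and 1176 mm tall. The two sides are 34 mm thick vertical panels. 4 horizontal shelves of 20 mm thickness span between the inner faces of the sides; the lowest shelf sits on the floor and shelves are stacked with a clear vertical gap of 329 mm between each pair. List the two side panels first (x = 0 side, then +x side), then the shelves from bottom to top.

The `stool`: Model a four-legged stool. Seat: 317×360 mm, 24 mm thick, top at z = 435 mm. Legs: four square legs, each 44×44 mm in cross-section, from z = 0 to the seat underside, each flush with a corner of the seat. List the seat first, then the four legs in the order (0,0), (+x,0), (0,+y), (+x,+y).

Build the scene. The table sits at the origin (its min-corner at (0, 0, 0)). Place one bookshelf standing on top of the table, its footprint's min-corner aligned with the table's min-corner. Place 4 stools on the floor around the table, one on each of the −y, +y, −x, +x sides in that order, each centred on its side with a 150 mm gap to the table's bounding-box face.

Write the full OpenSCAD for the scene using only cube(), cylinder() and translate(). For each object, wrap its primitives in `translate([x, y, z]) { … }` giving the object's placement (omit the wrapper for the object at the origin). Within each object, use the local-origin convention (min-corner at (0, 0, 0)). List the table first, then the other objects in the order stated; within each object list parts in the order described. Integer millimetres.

translate([0, 0, 696]) cube([1525, 742, 28]);
translate([35, 35, 0]) cube([46, 46, 696]);
translate([1444, 35, 0]) cube([46, 46, 696]);
translate([35, 661, 0]) cube([46, 46, 696]);
translate([1444, 661, 0]) cube([46, 46, 696]);
translate([0, 0, 724]) {
  cube([34, 213, 1176]);
  translate([665, 0, 0]) cube([34, 213, 1176]);
  translate([34, 0, 0]) cube([631, 213, 20]);
  translate([34, 0, 349]) cube([631, 213, 20]);
  translate([34, 0, 698]) cube([631, 213, 20]);
  translate([34, 0, 1047]) cube([631, 213, 20]);
}
translate([604, -510, 0]) {
  translate([0, 0, 411]) cube([317, 360, 24]);
  cube([44, 44, 411]);
  translate([273, 0, 0]) cube([44, 44, 411]);
  translate([0, 316, 0]) cube([44, 44, 411]);
  translate([273, 316, 0]) cube([44, 44, 411]);
}
translate([604, 892, 0]) {
  translate([0, 0, 411]) cube([317, 360, 24]);
  cube([44, 44, 411]);
  translate([273, 0, 0]) cube([44, 44, 411]);
  translate([0, 316, 0]) cube([44, 44, 411]);
  translate([273, 316, 0]) cube([44, 44, 411]);
}
translate([-467, 191, 0]) {
  translate([0, 0, 411]) cube([317, 360, 24]);
  cube([44, 44, 411]);
  translate([273, 0, 0]) cube([44, 44, 411]);
  translate([0, 316, 0]) cube([44, 44, 411]);
  translate([273, 316, 0]) cube([44, 44, 411]);
}
translate([1675, 191, 0]) {
  translate([0, 0, 411]) cube([317, 360, 24]);
  cube([44, 44, 411]);
  translate([273, 0, 0]) cube([44, 44, 411]);
  translate([0, 316, 0]) cube([44, 44, 411]);
  translate([273, 316, 0]) cube([44, 44, 411]);
}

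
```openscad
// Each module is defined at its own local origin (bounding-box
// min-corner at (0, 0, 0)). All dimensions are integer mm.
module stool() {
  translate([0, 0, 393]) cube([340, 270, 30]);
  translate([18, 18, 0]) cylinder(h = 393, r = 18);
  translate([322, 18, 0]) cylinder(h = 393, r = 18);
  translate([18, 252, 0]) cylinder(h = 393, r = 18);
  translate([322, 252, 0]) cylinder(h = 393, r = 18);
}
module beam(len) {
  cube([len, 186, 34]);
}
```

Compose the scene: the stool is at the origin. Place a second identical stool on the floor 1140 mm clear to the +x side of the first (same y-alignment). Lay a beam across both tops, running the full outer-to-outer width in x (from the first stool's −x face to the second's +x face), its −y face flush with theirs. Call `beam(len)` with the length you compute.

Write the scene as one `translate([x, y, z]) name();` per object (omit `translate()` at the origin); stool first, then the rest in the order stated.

stool();
translate([1480, 0, 0]) stool();
translate([0, 0, 423]) beam(1820);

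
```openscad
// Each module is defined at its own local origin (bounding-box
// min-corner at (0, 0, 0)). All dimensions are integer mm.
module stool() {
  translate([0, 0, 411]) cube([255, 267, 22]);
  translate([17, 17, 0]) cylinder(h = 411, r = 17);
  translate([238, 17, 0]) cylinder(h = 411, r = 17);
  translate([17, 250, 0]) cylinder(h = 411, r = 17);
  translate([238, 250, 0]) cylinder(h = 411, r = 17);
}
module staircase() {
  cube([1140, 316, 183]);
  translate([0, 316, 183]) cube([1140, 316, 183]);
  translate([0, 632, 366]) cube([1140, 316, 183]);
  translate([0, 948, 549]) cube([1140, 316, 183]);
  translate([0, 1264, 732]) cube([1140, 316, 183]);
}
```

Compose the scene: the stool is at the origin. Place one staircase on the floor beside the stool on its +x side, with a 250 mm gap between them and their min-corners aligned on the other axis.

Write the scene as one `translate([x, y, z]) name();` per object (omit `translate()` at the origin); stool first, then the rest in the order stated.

stool();
translate([505, 0, 0]) staircase();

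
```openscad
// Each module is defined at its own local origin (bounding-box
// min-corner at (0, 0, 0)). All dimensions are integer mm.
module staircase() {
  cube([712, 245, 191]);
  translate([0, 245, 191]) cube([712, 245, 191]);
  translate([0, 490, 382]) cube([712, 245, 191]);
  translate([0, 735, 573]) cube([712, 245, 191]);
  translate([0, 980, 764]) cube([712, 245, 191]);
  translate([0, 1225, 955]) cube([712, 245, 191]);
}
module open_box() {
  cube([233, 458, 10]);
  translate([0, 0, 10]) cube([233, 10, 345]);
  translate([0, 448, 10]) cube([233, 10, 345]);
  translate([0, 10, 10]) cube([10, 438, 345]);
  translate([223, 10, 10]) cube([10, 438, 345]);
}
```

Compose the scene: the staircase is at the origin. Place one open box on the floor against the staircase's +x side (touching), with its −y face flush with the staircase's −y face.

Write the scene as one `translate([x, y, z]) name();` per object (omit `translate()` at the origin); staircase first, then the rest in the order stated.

staircase();
translate([712, 0, 0]) open_box();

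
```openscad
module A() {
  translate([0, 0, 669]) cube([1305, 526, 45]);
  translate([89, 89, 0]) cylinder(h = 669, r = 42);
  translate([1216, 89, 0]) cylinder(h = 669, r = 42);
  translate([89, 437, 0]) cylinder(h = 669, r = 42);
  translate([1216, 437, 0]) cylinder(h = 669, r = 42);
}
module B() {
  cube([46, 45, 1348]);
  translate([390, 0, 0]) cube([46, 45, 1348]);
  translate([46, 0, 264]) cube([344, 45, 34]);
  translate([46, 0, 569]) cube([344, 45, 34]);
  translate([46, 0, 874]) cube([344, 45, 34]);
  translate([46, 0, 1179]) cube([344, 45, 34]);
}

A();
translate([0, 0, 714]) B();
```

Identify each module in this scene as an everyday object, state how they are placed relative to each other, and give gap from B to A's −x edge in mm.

The ladder's min-x is at 0; the table's min-x is 0; gap = 0 mm.

A is a table. B is a ladder. The ladder is on top of the table. The gap from the ladder to the table's −x edge is 0 mm.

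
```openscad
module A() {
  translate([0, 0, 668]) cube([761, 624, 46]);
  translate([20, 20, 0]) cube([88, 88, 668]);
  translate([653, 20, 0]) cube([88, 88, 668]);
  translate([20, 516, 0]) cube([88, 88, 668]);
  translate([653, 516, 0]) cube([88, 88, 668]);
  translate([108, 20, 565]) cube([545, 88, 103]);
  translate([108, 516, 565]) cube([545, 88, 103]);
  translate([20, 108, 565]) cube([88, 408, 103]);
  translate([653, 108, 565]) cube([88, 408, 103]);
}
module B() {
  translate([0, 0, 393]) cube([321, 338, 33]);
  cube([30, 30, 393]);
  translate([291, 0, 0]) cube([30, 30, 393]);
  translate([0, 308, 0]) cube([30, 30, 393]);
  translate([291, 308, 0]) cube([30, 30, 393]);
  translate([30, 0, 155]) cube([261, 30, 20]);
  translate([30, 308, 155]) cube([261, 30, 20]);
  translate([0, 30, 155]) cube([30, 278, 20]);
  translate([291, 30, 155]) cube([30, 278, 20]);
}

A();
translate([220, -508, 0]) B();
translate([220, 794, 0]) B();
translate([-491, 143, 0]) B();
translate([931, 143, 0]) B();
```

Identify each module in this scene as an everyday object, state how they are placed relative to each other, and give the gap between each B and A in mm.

Each stool's nearest face is 170 mm from the table's bounding box.

A is a table. B is a stool. Four stools sit around the table at the −y, +y, −x, +x sides. The gap between each stool and the table is 170 mm.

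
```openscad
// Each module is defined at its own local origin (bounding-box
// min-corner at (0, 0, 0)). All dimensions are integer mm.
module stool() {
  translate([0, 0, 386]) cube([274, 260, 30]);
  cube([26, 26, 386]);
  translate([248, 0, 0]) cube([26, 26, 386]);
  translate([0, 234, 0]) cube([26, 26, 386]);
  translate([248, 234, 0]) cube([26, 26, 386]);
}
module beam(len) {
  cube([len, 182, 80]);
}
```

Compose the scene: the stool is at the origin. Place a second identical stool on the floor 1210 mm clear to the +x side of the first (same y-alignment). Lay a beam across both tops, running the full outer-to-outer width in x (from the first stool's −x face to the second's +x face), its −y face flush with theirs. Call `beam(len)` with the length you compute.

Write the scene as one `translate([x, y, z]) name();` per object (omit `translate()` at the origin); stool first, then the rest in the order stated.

stool();
translate([1484, 0, 0]) stool();
translate([0, 0, 416]) beam(1758);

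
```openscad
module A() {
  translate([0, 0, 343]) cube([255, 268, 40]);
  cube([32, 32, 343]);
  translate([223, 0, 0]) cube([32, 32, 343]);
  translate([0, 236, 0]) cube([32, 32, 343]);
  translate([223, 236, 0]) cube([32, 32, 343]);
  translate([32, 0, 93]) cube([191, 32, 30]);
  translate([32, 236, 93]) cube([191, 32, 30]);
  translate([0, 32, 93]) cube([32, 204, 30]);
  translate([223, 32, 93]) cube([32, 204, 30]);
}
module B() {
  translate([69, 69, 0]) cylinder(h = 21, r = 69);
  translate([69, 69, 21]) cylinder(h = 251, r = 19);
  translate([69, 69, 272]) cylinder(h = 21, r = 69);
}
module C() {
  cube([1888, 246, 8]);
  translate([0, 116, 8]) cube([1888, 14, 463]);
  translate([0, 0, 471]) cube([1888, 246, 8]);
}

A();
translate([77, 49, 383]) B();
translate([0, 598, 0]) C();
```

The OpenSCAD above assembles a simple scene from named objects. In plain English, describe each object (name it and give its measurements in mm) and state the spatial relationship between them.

A is a four-legged stool. The seat is 255×268 mm, 40 mm thick, top at z = 383 mm. It stands on four square legs, each 32×32 mm in cross-section, from z = 0 to the seat underside, each flush with a corner of the seat. Four stretchers, 32 mm wide and 30 mm tall, connect adjacent legs with their undersides at z = 93 mm, each running between the inner faces of the legs it joins and aligned with the legs' outer faces on the other axis.

B is a spool: two coaxial disc flanges of radius 69 mm and thickness 21 mm, joined by a core cylinder of radius 19 mm and height 251 mm. The lower flange rests on z = 0 and the three cylinders share a vertical axis.

C is an I-beam lying along x, 1888 mm long. Overall section height 479 mm. Two flanges 246 mm wide (y) and 8 mm thick, one on the floor and one at the top; a web 14 mm thick runs between them, centred on the flange width.

The spool is on top of the stool. The I-beam is on the floor beside the stool on its +y side.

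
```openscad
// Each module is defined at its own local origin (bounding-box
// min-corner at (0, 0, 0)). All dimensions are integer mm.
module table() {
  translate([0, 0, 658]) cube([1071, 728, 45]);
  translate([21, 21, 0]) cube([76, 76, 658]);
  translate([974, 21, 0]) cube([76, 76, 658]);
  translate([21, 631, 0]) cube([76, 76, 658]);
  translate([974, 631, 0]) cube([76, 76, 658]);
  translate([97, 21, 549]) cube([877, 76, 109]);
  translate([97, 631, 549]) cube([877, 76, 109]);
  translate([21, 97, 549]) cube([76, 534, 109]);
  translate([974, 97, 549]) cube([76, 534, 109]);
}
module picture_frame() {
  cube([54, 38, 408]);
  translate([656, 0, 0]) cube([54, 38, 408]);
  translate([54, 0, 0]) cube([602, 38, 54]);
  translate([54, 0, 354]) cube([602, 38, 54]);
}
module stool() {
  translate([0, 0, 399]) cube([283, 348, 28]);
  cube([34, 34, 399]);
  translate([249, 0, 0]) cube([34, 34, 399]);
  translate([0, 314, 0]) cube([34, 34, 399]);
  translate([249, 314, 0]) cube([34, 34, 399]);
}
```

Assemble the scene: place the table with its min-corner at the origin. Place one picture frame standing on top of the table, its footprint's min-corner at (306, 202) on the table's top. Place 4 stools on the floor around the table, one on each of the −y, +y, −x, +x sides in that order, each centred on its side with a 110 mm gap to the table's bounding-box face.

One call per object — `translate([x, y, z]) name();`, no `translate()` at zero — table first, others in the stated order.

table();
translate([306, 202, 703]) picture_frame();
translate([394, -458, 0]) stool();
translate([394, 838, 0]) stool();
translate([-393, 190, 0]) stool();
translate([1181, 190, 0]) stool();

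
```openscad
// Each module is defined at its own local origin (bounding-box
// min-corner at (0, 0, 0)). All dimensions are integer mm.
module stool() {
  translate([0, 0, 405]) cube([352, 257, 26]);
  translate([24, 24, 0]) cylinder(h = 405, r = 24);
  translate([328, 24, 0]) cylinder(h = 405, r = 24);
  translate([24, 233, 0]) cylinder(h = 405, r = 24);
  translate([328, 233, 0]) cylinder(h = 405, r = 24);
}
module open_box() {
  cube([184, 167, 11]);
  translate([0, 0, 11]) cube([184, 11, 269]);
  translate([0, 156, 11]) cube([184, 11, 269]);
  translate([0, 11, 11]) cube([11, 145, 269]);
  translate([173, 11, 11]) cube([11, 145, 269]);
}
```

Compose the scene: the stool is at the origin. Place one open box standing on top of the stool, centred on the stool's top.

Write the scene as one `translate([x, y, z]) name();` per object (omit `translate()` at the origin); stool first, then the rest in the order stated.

stool();
translate([84, 45, 431]) open_box();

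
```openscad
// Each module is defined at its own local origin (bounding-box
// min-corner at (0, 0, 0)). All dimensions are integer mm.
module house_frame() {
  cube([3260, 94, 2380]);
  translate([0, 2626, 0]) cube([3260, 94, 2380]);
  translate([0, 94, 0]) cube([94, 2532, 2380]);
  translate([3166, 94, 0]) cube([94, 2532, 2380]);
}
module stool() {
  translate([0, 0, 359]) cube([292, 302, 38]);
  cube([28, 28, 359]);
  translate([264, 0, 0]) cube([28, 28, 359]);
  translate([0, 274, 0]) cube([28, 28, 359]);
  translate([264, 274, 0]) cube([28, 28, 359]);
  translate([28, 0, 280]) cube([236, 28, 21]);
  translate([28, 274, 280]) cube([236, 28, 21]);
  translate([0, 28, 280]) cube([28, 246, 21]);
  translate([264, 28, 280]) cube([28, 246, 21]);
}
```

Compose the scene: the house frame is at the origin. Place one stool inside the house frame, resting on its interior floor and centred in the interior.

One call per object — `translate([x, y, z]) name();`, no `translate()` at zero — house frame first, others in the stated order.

house_frame();
translate([1484, 1209, 0]) stool();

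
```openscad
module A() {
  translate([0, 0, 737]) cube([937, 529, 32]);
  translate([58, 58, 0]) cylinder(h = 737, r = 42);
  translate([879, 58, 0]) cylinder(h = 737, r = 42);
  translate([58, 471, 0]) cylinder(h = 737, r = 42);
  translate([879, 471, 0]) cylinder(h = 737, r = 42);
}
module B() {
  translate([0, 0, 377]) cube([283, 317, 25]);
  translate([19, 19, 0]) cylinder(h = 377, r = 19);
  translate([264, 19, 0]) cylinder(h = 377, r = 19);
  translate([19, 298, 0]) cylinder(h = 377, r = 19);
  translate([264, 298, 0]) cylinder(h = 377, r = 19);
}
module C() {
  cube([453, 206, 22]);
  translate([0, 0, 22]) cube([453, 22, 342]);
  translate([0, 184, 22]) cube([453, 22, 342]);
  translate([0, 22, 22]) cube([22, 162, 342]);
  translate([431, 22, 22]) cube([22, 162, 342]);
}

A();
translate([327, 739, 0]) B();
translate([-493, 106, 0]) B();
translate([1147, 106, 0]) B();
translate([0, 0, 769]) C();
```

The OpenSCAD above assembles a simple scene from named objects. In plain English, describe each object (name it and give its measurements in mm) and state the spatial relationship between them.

A is a table with a 937×529 mm rectangular top, 32 mm thick, top surface at z = 769 mm, supported by four round legs of 84 mm diameter, each leg's bounding box inset 16 mm from the nearest pair of top edges, running from the floor.

B is a simple wooden stool: a rectangular seat 283 mm (x) by 317 mm (y), 25 mm thick, top face at z = 402 mm, on four round legs, each 38 mm in diameter. The legs rest on z = 0, each leg's axis is inset half a diameter from the nearest pair of seat edges (so the leg's bounding box is flush with the corner).

C is an open storage box with external size 453×206×364 mm and wall thickness 22 mm (the base is also 22 mm thick). The base covers the whole footprint; the four walls stand on the base, with the y-facing walls full-width and the x-facing walls fitting between their inner faces.

Three stools sit around the table at the +y, −x, +x sides. The open box is on top of the table.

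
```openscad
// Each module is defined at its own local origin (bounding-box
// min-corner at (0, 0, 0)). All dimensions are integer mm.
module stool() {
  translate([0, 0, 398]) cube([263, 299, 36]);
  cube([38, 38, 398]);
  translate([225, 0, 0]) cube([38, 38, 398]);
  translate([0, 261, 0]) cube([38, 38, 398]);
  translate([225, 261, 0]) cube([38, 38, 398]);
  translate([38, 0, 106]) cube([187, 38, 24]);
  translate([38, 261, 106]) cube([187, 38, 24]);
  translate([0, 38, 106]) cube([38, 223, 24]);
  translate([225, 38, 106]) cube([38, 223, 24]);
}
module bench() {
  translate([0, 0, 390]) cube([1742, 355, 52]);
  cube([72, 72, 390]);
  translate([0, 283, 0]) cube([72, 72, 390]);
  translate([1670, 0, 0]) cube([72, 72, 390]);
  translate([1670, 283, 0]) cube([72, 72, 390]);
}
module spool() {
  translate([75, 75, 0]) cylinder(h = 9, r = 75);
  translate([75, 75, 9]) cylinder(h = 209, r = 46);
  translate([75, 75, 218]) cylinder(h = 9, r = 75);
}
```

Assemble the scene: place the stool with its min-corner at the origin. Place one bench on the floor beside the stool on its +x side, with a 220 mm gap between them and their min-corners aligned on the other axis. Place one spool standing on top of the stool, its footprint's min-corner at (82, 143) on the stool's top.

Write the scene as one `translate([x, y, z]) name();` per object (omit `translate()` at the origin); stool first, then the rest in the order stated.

stool();
translate([483, 0, 0]) bench();
translate([82, 143, 434]) spool();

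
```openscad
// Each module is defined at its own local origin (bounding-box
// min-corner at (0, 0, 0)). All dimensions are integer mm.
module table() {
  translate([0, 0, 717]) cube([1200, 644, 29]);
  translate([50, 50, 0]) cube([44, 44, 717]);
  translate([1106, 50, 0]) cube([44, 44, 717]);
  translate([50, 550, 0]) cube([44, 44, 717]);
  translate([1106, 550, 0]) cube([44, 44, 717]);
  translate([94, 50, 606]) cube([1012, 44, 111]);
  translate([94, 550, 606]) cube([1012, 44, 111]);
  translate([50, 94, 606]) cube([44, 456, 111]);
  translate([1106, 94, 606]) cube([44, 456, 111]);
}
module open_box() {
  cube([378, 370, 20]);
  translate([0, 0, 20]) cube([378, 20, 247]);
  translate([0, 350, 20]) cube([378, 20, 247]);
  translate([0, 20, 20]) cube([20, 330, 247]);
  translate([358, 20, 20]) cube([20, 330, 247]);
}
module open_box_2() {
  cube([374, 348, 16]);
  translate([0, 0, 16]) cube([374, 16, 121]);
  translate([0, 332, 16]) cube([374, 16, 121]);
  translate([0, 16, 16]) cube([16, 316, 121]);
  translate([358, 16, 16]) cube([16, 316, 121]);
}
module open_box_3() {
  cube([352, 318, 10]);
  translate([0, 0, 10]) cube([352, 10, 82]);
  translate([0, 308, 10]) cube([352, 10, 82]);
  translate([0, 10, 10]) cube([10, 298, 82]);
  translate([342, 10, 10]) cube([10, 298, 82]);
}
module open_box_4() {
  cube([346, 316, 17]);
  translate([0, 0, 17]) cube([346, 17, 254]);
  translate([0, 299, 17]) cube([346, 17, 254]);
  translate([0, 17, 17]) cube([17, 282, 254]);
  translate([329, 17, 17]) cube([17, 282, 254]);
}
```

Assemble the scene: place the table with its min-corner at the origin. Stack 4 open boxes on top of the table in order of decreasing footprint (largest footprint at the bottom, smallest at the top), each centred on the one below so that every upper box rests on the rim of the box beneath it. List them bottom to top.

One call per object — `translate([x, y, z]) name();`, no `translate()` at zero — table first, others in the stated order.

table();
translate([411, 137, 746]) open_box();
translate([413, 148, 1013]) open_box_2();
translate([424, 163, 1150]) open_box_3();
translate([427, 164, 1242]) open_box_4();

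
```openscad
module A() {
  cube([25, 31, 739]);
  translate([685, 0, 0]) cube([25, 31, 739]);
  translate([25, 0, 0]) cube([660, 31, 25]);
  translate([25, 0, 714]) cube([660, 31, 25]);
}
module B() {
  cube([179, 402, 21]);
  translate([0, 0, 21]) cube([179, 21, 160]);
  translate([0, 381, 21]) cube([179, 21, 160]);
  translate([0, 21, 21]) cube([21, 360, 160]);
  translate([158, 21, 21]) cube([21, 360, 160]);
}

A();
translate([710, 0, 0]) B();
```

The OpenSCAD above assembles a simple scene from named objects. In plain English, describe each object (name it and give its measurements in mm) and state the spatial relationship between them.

A is a rectangular picture frame lying in the x–z plane (depth along y). The opening is 660 mm wide (x) by 689 mm tall (z), surrounded by a border 25 mm wide on all four sides. The frame is 31 mm deep and is made of two full-height vertical stiles with two horizontal rails fitted between them.

B is an open-topped rectangular box: outside dimensions 179×402×181 mm, with a uniform wall and base thickness of 21 mm. The base is a full 179×402 slab on the floor; four walls sit on top of the base. The front and back walls (the −y and +y sides) span the full width; the two side walls fit between them.

The open box is against the picture frame's +x side, with their −y faces flush.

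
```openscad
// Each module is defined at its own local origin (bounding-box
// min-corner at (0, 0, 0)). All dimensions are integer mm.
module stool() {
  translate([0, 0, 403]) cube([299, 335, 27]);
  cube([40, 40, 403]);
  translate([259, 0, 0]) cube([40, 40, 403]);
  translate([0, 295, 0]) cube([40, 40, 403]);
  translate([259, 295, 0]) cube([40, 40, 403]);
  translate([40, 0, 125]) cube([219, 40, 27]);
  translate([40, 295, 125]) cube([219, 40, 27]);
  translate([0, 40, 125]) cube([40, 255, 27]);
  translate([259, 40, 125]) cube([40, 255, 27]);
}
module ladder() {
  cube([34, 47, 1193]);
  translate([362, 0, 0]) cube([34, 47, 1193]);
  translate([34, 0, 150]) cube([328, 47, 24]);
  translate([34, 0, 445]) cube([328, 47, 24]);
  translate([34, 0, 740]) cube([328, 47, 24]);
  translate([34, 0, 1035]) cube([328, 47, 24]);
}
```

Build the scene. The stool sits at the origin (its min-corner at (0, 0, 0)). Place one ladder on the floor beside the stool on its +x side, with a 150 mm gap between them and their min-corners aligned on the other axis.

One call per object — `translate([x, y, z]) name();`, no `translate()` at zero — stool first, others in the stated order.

stool();
translate([449, 0, 0]) ladder();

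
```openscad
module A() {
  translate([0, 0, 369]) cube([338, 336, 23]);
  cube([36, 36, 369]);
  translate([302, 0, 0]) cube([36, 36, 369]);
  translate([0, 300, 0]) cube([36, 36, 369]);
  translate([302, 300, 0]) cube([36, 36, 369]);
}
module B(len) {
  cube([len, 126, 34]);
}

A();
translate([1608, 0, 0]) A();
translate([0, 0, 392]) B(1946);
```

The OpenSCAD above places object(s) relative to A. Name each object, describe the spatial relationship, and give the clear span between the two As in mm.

A is a stool. B is a beam. A beam spans the tops of two stools. The clear span between the two stools is 1270 mm.

Second stool starts at x = 1608; first ends at x = 338; clear span = 1608 − 338 = 1270 mm.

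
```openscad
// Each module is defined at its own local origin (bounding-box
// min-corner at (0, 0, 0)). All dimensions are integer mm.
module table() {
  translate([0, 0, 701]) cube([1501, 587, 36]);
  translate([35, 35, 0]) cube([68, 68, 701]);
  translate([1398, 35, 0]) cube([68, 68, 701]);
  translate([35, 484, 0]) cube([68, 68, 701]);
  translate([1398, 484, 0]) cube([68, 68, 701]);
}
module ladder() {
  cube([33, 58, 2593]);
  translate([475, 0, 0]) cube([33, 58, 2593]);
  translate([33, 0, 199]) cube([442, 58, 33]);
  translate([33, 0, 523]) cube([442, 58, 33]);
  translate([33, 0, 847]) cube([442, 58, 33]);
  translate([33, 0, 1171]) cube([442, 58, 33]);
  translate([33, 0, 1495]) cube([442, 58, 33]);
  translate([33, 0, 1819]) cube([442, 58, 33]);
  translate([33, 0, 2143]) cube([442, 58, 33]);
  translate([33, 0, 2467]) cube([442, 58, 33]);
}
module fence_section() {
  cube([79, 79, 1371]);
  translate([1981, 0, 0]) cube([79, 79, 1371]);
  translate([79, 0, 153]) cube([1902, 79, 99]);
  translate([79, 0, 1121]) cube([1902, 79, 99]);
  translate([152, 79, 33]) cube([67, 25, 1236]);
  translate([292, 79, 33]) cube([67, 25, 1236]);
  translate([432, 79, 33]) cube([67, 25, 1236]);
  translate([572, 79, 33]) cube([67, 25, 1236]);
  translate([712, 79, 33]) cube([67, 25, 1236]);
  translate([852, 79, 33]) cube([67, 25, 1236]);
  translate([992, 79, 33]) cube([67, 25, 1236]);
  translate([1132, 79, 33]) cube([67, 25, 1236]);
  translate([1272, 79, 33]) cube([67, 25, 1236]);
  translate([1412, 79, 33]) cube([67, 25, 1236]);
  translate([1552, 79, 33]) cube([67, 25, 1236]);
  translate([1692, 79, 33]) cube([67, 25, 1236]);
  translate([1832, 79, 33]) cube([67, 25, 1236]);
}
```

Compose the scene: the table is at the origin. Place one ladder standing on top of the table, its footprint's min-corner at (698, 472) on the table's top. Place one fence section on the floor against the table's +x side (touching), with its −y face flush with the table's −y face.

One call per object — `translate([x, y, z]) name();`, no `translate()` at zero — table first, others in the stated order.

table();
translate([698, 472, 737]) ladder();
translate([1501, 0, 0]) fence_section();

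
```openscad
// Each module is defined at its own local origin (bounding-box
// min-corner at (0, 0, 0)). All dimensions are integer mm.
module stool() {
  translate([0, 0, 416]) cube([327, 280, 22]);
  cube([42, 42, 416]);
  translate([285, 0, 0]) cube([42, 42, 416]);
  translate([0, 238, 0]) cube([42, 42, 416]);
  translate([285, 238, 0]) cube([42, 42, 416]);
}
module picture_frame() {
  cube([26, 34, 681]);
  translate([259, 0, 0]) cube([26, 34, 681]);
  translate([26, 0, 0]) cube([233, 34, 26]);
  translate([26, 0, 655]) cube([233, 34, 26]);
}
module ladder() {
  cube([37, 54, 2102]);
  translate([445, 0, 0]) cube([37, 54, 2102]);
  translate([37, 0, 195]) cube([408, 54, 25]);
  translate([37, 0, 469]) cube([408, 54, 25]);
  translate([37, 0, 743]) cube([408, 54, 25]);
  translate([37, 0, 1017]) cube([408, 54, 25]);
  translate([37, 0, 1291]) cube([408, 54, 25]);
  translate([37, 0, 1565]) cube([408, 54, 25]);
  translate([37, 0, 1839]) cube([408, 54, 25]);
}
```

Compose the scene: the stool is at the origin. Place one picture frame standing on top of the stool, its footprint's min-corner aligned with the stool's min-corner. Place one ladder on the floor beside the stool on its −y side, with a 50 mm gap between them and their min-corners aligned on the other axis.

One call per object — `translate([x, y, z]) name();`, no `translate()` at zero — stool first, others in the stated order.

stool();
translate([0, 0, 438]) picture_frame();
translate([0, -104, 0]) ladder();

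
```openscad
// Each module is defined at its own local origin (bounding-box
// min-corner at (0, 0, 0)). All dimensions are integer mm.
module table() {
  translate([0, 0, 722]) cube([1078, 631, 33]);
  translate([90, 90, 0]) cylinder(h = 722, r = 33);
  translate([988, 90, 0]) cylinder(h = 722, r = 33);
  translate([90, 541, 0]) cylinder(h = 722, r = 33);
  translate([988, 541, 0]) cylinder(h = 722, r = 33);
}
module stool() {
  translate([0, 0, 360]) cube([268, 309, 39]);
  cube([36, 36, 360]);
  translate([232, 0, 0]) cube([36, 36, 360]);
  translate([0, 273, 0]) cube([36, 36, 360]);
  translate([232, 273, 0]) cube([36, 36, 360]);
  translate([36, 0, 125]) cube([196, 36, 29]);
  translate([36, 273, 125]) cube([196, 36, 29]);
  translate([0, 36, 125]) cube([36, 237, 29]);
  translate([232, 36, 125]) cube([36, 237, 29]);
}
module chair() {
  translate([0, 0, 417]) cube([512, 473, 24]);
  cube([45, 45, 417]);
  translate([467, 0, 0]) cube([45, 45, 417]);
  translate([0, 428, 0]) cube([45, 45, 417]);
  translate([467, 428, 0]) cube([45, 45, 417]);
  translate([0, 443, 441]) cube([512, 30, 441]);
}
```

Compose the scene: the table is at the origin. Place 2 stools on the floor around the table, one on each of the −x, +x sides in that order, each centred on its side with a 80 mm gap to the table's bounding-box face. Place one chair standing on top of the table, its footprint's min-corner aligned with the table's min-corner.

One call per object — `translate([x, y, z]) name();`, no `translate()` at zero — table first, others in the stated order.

table();
translate([-348, 161, 0]) stool();
translate([1158, 161, 0]) stool();
translate([0, 0, 755]) chair();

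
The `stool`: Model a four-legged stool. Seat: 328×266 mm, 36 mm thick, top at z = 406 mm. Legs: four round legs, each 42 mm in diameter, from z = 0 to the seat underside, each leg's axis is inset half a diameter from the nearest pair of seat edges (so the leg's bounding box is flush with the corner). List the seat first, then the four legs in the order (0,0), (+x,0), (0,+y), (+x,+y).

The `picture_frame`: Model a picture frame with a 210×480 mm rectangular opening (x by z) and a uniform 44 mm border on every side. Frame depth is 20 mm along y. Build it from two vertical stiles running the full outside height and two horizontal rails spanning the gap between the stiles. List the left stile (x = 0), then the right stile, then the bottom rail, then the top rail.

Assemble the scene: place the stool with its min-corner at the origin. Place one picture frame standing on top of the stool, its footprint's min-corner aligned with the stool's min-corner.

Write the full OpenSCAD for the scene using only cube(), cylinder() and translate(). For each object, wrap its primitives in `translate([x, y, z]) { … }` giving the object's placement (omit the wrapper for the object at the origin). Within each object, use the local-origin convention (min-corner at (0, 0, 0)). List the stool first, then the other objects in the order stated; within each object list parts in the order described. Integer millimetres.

translate([0, 0, 370]) cube([328, 266, 36]);
translate([21, 21, 0]) cylinder(h = 370, r = 21);
translate([307, 21, 0]) cylinder(h = 370, r = 21);
translate([21, 245, 0]) cylinder(h = 370, r = 21);
translate([307, 245, 0]) cylinder(h = 370, r = 21);
translate([0, 0, 406]) {
  cube([44, 20, 568]);
  translate([254, 0, 0]) cube([44, 20, 568]);
  translate([44, 0, 0]) cube([210, 20, 44]);
  translate([44, 0, 524]) cube([210, 20, 44]);
}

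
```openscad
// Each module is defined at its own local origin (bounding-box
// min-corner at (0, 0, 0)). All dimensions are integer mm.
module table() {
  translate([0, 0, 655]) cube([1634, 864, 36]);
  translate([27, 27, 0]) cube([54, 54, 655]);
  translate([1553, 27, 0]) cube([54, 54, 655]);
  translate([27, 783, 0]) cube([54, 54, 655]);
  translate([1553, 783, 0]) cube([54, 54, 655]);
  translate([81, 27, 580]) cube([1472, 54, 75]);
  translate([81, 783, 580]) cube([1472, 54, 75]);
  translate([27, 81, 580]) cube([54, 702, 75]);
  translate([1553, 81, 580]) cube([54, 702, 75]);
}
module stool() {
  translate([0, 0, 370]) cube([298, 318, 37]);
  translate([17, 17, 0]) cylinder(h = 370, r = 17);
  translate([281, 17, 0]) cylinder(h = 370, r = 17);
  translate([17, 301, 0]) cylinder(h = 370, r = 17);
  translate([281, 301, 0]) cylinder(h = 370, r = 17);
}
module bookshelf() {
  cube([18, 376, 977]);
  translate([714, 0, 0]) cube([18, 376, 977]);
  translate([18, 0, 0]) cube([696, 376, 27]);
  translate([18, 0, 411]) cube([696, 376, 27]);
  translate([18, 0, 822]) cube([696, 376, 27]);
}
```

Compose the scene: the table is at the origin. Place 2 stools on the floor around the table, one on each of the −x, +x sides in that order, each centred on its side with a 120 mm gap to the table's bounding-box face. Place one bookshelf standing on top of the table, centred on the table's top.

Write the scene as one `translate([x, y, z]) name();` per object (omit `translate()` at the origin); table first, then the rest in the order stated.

table();
translate([-418, 273, 0]) stool();
translate([1754, 273, 0]) stool();
translate([451, 244, 691]) bookshelf();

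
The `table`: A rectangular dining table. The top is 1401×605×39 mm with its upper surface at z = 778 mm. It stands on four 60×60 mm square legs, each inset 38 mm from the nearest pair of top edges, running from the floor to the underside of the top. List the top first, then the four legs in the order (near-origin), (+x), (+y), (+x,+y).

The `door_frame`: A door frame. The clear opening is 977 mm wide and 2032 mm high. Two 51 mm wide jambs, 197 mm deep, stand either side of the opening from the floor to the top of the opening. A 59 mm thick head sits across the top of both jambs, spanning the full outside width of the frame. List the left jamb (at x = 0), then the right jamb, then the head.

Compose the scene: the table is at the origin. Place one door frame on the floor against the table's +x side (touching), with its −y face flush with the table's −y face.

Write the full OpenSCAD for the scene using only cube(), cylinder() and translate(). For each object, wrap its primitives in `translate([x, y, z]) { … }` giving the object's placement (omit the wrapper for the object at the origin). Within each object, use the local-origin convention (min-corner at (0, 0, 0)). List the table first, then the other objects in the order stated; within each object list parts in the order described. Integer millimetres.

translate([0, 0, 739]) cube([1401, 605, 39]);
translate([38, 38, 0]) cube([60, 60, 739]);
translate([1303, 38, 0]) cube([60, 60, 739]);
translate([38, 507, 0]) cube([60, 60, 739]);
translate([1303, 507, 0]) cube([60, 60, 739]);
translate([1401, 0, 0]) {
  cube([51, 197, 2032]);
  translate([1028, 0, 0]) cube([51, 197, 2032]);
  translate([0, 0, 2032]) cube([1079, 197, 59]);
}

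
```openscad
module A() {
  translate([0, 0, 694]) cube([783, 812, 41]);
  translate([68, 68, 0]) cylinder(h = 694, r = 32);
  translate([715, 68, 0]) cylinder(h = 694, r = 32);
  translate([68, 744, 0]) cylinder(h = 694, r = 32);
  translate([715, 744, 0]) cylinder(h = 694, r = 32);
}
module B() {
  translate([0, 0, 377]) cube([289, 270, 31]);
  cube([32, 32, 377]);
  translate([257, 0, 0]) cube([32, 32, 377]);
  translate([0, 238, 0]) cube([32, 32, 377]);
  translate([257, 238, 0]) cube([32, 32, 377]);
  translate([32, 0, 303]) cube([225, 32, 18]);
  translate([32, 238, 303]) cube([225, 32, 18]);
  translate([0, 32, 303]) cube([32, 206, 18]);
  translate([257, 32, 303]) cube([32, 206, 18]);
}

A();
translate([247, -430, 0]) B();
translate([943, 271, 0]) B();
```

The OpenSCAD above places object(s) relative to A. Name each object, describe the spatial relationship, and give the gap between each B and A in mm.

A is a table. B is a stool. Two stools sit around the table at the −y, +x sides. The gap between each stool and the table is 160 mm.

Each stool's nearest face is 160 mm from the table's bounding box.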